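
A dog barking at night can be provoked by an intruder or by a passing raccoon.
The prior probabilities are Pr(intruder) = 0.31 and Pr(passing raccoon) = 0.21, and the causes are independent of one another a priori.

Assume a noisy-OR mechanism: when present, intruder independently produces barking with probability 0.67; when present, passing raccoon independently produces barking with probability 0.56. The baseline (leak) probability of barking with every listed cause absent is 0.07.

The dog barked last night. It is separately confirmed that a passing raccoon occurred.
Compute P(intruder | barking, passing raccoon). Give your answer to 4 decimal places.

P(intruder | barking, passing raccoon) ≈ 0.3968

Under noisy-OR, P(barking | causes) = 1 − (1−0.07)·∏(1−qᵢ) over the active causes.
Numerator (weight on configurations with intruder): 0.864964*0.31 = 0.268139
The normalizing constant is 0.5908*0.69 + 0.864964*0.31 = 0.675791
P(intruder | barking, passing raccoon) = 0.268139/0.675791 ≈ 0.3968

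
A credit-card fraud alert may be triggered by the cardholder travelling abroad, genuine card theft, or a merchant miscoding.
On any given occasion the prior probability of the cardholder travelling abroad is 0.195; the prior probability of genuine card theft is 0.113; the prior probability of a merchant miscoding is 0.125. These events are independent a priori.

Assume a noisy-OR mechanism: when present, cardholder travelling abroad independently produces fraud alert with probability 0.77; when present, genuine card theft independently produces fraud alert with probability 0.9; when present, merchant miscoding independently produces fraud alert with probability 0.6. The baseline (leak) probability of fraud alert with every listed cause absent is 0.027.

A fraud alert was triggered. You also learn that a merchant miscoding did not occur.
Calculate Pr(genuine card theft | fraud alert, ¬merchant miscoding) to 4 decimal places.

Pr(genuine card theft | fraud alert, ¬merchant miscoding) ≈ 0.4030

Under noisy-OR, P(fraud alert | causes) = 1 − (1−0.027)·∏(1−qᵢ) over the active causes.
P(fraud alert | ¬merchant miscoding) = 0.027·0.805·0.887 + 0.9027·0.805·0.113 + 0.77621·0.195·0.887 + 0.977621·0.195·0.113 = 0.019279 + 0.082114 + 0.134257 + 0.021542 = 0.257192
Restricting to configurations with genuine card theft present: 0.082114 + 0.021542 = 0.103656.
Hence the posterior is 0.103656/0.257192 ≈ 0.4030.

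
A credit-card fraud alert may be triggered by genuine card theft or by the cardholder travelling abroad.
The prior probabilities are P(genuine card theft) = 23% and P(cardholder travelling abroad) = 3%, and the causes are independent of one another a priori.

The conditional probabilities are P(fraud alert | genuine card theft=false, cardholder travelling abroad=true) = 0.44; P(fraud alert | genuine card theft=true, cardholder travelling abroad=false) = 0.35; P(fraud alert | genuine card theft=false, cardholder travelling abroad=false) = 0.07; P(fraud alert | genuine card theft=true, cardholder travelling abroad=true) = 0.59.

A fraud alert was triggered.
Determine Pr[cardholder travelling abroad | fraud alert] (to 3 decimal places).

P(fraud alert) = 0.07·0.77·0.97 + 0.44·0.77·0.03 + 0.35·0.23·0.97 + 0.59·0.23·0.03 = 0.052283 + 0.010164 + 0.078085 + 0.004071 = 0.144603
Of this, 0.014235 comes from 0.010164 + 0.004071 (the cardholder travelling abroad=true cases).
Hence the posterior is 0.014235/0.144603 ≈ 0.098.

Pr[cardholder travelling abroad | fraud alert] ≈ 0.098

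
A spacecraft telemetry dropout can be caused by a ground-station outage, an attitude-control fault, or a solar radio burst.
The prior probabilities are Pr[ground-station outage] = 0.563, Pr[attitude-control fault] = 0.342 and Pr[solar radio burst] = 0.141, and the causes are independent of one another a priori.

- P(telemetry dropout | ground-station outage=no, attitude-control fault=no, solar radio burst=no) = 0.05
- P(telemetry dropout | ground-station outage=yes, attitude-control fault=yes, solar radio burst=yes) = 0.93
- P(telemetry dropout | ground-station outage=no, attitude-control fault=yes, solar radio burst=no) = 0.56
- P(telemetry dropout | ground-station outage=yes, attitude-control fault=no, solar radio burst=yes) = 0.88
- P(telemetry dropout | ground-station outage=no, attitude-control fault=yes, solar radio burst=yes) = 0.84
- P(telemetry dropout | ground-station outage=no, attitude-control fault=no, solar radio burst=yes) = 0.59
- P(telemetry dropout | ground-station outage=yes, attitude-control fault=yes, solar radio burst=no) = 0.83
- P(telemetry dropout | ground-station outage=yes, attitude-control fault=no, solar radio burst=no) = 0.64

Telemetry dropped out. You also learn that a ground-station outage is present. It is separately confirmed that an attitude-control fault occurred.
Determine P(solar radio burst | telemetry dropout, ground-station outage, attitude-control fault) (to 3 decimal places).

Enumerate both values of solar radio burst and weight by the priors:
  P(telemetry dropout | ground-station outage, attitude-control fault) = 0.83×0.859 + 0.93×0.141
        = 0.712970 + 0.131130 = 0.844100
Keeping only the solar radio burst-present terms gives 0.131130, so
  P(solar radio burst | telemetry dropout, ground-station outage, attitude-control fault) = 0.131130 / 0.844100 ≈ 0.155

P(solar radio burst | telemetry dropout, ground-station outage, attitude-control fault) ≈ 0.155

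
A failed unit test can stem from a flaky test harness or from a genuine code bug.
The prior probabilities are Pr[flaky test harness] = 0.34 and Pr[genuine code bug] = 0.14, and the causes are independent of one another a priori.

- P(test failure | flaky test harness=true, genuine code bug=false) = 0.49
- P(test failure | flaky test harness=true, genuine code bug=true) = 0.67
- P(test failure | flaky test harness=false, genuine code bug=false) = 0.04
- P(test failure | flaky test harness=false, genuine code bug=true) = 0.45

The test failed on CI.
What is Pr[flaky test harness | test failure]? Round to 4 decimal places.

Pr[flaky test harness | test failure] ≈ 0.7315

By total probability over the 4 (flaky test harness, genuine code bug) configurations:
  P(test failure) = 0.04×0.66×0.86 + 0.45×0.66×0.14 + 0.49×0.34×0.86 + 0.67×0.34×0.14
        = 0.022704 + 0.041580 + 0.143276 + 0.031892 = 0.239452
Keeping only the flaky test harness-present terms gives 0.175168, so
  P(flaky test harness | test failure) = 0.175168 / 0.239452 ≈ 0.7315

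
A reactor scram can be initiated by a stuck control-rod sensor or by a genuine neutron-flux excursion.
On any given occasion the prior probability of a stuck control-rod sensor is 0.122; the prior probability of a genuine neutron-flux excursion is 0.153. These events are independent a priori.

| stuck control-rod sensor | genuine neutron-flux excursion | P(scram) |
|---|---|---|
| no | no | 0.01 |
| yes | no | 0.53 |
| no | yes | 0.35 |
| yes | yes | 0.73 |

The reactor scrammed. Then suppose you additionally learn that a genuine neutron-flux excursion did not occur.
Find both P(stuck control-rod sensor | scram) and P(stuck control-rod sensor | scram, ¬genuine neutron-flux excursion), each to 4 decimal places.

P(stuck control-rod sensor | scram) ≈ 0.5567; P(stuck control-rod sensor | scram, ¬genuine neutron-flux excursion) ≈ 0.8804

For the numerator, keep only stuck control-rod sensor=true terms: 0.054767 + 0.013626 = 0.068393
Denominator P(scram): 0.01×0.878×0.847 + 0.35×0.878×0.153 + 0.53×0.122×0.847 + 0.73×0.122×0.153 = 0.122847
P(stuck control-rod sensor | scram) = 0.068393/0.122847 ≈ 0.5567

Now condition on the additional information:
P(scram | ¬genuine neutron-flux excursion) = 0.01×0.878 + 0.53×0.122 = 0.008780 + 0.064660 = 0.073440
The stuck control-rod sensor-present share is 0.53×0.122 = 0.064660.
So P(stuck control-rod sensor | scram, ¬genuine neutron-flux excursion) = 0.064660/0.073440 ≈ 0.8804.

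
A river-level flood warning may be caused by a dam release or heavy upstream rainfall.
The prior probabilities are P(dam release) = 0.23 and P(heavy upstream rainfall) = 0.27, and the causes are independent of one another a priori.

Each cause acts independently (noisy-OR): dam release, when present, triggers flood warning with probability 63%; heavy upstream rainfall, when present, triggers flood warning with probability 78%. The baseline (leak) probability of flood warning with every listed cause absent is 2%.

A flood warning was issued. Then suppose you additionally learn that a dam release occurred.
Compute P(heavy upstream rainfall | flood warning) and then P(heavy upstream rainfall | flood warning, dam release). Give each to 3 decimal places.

P(heavy upstream rainfall | flood warning) ≈ 0.651; P(heavy upstream rainfall | flood warning, dam release) ≈ 0.348

Under noisy-OR, P(flood warning | causes) = 1 − (1−0.02)·∏(1−qᵢ) over the active causes.
P(flood warning) = 0.02×0.77×0.73 + 0.7844×0.77×0.27 + 0.6374×0.23×0.73 + 0.920228×0.23×0.27 = 0.011242 + 0.163077 + 0.107019 + 0.057146 = 0.338484
Of this, 0.220223 comes from 0.163077 + 0.057146 (the heavy upstream rainfall=true cases).
P(heavy upstream rainfall | flood warning) = 0.220223 / 0.338484 ≈ 0.651

Now also conditioning on dam release=true:
Sum P(flood warning|·) weighted by the priors over both values of heavy upstream rainfall:
  P(flood warning | dam release) = 0.6374·0.73 + 0.920228·0.27
        = 0.465302 + 0.248462 = 0.713764
Keeping only the heavy upstream rainfall-present terms gives 0.248462, so
  P(heavy upstream rainfall | flood warning, dam release) = 0.248462 / 0.713764 ≈ 0.348
— dam release explains away the evidence for heavy upstream rainfall.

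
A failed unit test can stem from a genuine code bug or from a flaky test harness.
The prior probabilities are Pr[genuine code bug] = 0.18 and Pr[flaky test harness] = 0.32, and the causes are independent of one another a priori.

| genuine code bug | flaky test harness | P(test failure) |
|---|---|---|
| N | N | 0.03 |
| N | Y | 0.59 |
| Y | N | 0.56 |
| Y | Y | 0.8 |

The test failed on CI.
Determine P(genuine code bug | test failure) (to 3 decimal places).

P(genuine code bug | test failure) ≈ 0.401

P(test failure) = 0.03·0.82·0.68 + 0.59·0.82·0.32 + 0.56·0.18·0.68 + 0.8·0.18·0.32 = 0.016728 + 0.154816 + 0.068544 + 0.046080 = 0.286168
Restricting to configurations with genuine code bug present: 0.068544 + 0.046080 = 0.114624.
Hence the posterior is 0.114624/0.286168 ≈ 0.401.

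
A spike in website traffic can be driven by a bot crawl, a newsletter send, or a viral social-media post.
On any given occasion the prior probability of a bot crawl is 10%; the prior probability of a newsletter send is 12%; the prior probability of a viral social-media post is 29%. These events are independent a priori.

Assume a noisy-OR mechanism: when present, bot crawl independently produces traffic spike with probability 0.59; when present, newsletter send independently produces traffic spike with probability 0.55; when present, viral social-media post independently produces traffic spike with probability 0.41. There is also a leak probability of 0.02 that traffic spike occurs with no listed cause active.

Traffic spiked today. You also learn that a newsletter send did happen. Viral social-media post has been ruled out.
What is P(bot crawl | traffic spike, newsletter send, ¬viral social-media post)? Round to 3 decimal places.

P(bot crawl | traffic spike, newsletter send, ¬viral social-media post) ≈ 0.140

Under noisy-OR, P(traffic spike | causes) = 1 − (1−0.02)·∏(1−qᵢ) over the active causes.
Numerator (weight on configurations with bot crawl): 0.81919*0.1 = 0.081919
Denominator P(traffic spike | newsletter send, ¬viral social-media post): 0.559*0.9 + 0.81919*0.1 = 0.585019
Posterior = 0.081919 / 0.585019 ≈ 0.140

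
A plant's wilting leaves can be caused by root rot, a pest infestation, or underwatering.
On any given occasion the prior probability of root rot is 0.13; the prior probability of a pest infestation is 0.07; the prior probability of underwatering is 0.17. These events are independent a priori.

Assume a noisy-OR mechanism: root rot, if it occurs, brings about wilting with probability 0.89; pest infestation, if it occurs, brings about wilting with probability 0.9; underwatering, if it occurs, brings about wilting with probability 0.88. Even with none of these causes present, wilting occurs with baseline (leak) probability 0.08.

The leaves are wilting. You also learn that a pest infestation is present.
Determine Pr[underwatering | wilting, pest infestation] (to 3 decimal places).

Pr[underwatering | wilting, pest infestation] ≈ 0.181

Under noisy-OR, P(wilting | causes) = 1 − (1−0.08)·∏(1−qᵢ) over the active causes.
Enumerate the 4 (root rot, underwatering) configurations and weight by the priors:
  P(wilting | pest infestation) = 0.908×0.87×0.83 + 0.98896×0.87×0.17 + 0.98988×0.13×0.83 + 0.998786×0.13×0.17
        = 0.655667 + 0.146267 + 0.106808 + 0.022073 = 0.930815
Configurations with underwatering contribute 0.168340, so
  P(underwatering | wilting, pest infestation) = 0.168340 / 0.930815 ≈ 0.181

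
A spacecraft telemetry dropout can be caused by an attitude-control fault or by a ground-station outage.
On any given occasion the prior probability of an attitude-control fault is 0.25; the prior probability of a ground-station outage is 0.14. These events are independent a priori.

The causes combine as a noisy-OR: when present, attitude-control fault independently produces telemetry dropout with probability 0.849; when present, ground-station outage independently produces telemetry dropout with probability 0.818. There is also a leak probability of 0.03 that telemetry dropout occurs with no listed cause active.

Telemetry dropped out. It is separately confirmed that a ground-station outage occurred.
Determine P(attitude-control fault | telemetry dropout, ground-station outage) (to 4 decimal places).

Under noisy-OR, P(telemetry dropout | causes) = 1 − (1−0.03)·∏(1−qᵢ) over the active causes.
P(telemetry dropout | ground-station outage) = 0.82346×0.75 + 0.973342×0.25 = 0.617595 + 0.243336 = 0.860931
The attitude-control fault-present share is 0.973342×0.25 = 0.243336.
So P(attitude-control fault | telemetry dropout, ground-station outage) = 0.243336/0.860931 ≈ 0.2826.

P(attitude-control fault | telemetry dropout, ground-station outage) ≈ 0.2826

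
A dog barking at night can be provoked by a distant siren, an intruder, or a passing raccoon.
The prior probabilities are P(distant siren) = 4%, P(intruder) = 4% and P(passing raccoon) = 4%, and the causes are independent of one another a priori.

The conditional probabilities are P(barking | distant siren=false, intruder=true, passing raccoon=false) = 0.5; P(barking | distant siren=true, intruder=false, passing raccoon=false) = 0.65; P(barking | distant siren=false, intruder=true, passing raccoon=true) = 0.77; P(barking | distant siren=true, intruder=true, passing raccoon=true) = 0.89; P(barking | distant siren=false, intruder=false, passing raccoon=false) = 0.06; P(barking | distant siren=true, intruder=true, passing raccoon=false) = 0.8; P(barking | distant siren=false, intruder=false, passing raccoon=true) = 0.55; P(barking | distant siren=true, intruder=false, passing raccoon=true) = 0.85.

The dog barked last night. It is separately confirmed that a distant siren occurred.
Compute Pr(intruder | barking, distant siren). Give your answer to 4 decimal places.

P(barking | distant siren) = 0.65×0.96×0.96 + 0.85×0.96×0.04 + 0.8×0.04×0.96 + 0.89×0.04×0.04 = 0.599040 + 0.032640 + 0.030720 + 0.001424 = 0.663824
Of this, 0.032144 comes from 0.030720 + 0.001424 (the intruder=true cases).
So P(intruder | barking, distant siren) = 0.032144/0.663824 ≈ 0.0484.

Pr(intruder | barking, distant siren) ≈ 0.0484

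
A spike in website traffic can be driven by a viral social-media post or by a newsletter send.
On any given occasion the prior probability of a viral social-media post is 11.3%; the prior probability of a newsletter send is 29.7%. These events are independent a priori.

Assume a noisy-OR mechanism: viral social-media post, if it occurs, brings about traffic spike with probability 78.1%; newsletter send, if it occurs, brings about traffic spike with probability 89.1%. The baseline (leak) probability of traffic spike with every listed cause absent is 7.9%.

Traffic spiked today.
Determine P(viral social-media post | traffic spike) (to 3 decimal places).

Under noisy-OR, P(traffic spike | causes) = 1 − (1−0.079)·∏(1−qᵢ) over the active causes.
P(traffic spike) = 0.079×0.887×0.703 + 0.899611×0.887×0.297 + 0.798301×0.113×0.703 + 0.978015×0.113×0.297 = 0.049261 + 0.236993 + 0.063416 + 0.032823 = 0.382493
The viral social-media post-present share is 0.063416 + 0.032823 = 0.096239.
Hence the posterior is 0.096239/0.382493 ≈ 0.252.

P(viral social-media post | traffic spike) ≈ 0.252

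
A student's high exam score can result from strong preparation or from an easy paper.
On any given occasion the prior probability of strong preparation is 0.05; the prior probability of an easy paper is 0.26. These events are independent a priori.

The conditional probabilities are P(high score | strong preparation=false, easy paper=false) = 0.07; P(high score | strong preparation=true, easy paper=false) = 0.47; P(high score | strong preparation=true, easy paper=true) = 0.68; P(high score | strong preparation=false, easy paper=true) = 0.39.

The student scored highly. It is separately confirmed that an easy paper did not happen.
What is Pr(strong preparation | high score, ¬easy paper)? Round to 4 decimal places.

Pr(strong preparation | high score, ¬easy paper) ≈ 0.2611

For the numerator, keep only strong preparation=true terms: 0.47*0.05 = 0.023500
Denominator P(high score | ¬easy paper): 0.07*0.95 + 0.47*0.05 = 0.090000
P(strong preparation | high score, ¬easy paper) = 0.023500/0.090000 ≈ 0.2611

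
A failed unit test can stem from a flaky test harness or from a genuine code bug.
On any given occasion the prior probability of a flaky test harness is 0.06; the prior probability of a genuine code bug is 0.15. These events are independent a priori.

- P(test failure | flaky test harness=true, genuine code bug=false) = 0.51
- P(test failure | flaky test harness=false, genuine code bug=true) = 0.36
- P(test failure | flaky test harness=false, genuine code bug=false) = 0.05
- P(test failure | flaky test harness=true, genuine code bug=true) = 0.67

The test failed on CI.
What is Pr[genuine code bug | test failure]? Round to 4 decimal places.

Enumerate the 4 (flaky test harness, genuine code bug) configurations and weight by the priors:
  P(test failure) = 0.05*0.94*0.85 + 0.36*0.94*0.15 + 0.51*0.06*0.85 + 0.67*0.06*0.15
        = 0.039950 + 0.050760 + 0.026010 + 0.006030 = 0.122750
Configurations with genuine code bug contribute 0.056790, so
  P(genuine code bug | test failure) = 0.056790 / 0.122750 ≈ 0.4626

Pr[genuine code bug | test failure] ≈ 0.4626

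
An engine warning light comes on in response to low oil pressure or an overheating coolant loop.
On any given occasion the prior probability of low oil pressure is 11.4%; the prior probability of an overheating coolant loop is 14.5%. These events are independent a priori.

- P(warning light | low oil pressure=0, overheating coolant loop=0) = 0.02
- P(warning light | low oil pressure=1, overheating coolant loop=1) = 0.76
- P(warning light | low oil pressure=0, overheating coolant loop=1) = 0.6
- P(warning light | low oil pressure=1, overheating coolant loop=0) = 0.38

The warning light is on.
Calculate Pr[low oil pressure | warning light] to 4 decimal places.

Enumerate the 4 (low oil pressure, overheating coolant loop) configurations and weight by the priors:
  P(warning light) = 0.02×0.886×0.855 + 0.6×0.886×0.145 + 0.38×0.114×0.855 + 0.76×0.114×0.145
        = 0.015151 + 0.077082 + 0.037039 + 0.012563 = 0.141835
The terms with low oil pressure present sum to 0.049602, so
  P(low oil pressure | warning light) = 0.049602 / 0.141835 ≈ 0.3497

Pr[low oil pressure | warning light] ≈ 0.3497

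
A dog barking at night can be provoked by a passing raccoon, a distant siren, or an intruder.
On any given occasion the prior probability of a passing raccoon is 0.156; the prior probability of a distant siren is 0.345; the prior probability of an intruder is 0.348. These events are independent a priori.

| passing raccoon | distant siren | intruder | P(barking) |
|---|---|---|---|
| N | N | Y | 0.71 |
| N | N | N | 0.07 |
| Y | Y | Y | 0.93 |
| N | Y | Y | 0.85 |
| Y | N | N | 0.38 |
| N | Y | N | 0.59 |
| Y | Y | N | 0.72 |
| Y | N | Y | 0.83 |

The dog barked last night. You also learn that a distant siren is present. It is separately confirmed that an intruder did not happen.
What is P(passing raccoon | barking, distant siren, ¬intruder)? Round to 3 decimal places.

P(passing raccoon | barking, distant siren, ¬intruder) ≈ 0.184

P(barking | distant siren, ¬intruder) = 0.59×0.844 + 0.72×0.156 = 0.497960 + 0.112320 = 0.610280
Of this, 0.112320 comes from 0.72×0.156 (the passing raccoon=true cases).
So P(passing raccoon | barking, distant siren, ¬intruder) = 0.112320/0.610280 ≈ 0.184.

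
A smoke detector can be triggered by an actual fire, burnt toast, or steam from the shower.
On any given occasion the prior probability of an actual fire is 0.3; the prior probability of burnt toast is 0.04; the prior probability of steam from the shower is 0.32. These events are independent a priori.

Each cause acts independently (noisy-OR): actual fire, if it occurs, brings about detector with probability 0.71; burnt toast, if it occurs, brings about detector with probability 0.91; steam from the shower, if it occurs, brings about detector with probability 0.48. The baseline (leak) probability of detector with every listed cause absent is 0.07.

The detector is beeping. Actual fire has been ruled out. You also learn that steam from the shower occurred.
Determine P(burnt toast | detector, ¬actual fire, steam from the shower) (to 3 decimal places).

P(burnt toast | detector, ¬actual fire, steam from the shower) ≈ 0.072

Under noisy-OR, P(detector | causes) = 1 − (1−0.07)·∏(1−qᵢ) over the active causes.
By total probability over both values of burnt toast:
  P(detector | ¬actual fire, steam from the shower) = 0.5164×0.96 + 0.956476×0.04
        = 0.495744 + 0.038259 = 0.534003
Keeping only the burnt toast-present terms gives 0.038259, so
  P(burnt toast | detector, ¬actual fire, steam from the shower) = 0.038259 / 0.534003 ≈ 0.072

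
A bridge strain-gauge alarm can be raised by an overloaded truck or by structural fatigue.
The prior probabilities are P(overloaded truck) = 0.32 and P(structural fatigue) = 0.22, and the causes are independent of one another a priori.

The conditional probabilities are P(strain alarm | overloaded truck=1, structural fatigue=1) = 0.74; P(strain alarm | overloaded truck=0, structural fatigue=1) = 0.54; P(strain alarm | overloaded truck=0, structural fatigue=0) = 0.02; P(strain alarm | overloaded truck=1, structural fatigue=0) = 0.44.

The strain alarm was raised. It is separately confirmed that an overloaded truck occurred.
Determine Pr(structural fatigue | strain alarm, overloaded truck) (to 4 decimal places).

By total probability over both values of structural fatigue:
  P(strain alarm | overloaded truck) = 0.44·0.78 + 0.74·0.22
        = 0.343200 + 0.162800 = 0.506000
The terms with structural fatigue present sum to 0.162800, so
  P(structural fatigue | strain alarm, overloaded truck) = 0.162800 / 0.506000 ≈ 0.3217

Pr(structural fatigue | strain alarm, overloaded truck) ≈ 0.3217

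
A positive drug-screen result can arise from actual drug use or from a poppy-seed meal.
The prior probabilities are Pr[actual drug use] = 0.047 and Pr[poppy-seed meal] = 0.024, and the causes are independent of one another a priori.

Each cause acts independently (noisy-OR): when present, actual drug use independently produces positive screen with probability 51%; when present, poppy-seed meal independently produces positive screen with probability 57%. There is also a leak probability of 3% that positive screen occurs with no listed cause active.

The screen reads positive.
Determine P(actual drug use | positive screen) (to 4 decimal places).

Under noisy-OR, P(positive screen | causes) = 1 − (1−0.03)·∏(1−qᵢ) over the active causes.
P(positive screen) = 0.03·0.953·0.976 + 0.5829·0.953·0.024 + 0.5247·0.047·0.976 + 0.795621·0.047·0.024 = 0.027904 + 0.013332 + 0.024069 + 0.000897 = 0.066202
Restricting to configurations with actual drug use present: 0.024069 + 0.000897 = 0.024966.
Hence the posterior is 0.024966/0.066202 ≈ 0.3771.

P(actual drug use | positive screen) ≈ 0.3771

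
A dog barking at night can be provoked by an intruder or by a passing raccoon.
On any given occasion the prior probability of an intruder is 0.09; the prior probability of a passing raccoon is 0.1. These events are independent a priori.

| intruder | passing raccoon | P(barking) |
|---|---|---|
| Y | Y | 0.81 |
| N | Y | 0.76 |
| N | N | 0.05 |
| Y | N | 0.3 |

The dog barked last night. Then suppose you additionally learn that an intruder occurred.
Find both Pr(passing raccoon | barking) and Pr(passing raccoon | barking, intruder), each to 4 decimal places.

Pr(passing raccoon | barking) ≈ 0.5395; Pr(passing raccoon | barking, intruder) ≈ 0.2308

P(barking) = 0.05*0.91*0.9 + 0.76*0.91*0.1 + 0.3*0.09*0.9 + 0.81*0.09*0.1 = 0.040950 + 0.069160 + 0.024300 + 0.007290 = 0.141700
The passing raccoon-present share is 0.069160 + 0.007290 = 0.076450.
So P(passing raccoon | barking) = 0.076450/0.141700 ≈ 0.5395.

Now condition on the additional information:
P(barking | intruder) = 0.3*0.9 + 0.81*0.1 = 0.270000 + 0.081000 = 0.351000
Restricting to configurations with passing raccoon present: 0.81*0.1 = 0.081000.
So P(passing raccoon | barking, intruder) = 0.081000/0.351000 ≈ 0.2308.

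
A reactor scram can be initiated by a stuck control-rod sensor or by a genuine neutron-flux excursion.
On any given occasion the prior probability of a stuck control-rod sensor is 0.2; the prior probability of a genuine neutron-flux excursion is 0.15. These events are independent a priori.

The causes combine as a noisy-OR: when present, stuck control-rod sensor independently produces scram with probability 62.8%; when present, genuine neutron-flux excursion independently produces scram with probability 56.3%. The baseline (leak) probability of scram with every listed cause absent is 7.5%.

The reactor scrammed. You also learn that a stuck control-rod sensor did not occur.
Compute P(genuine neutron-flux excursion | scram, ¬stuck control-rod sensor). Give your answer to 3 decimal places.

Under noisy-OR, P(scram | causes) = 1 − (1−0.075)·∏(1−qᵢ) over the active causes.
P(scram | ¬stuck control-rod sensor) = 0.075×0.85 + 0.595775×0.15 = 0.063750 + 0.089366 = 0.153116
Restricting to configurations with genuine neutron-flux excursion present: 0.595775×0.15 = 0.089366.
So P(genuine neutron-flux excursion | scram, ¬stuck control-rod sensor) = 0.089366/0.153116 ≈ 0.584.

P(genuine neutron-flux excursion | scram, ¬stuck control-rod sensor) ≈ 0.584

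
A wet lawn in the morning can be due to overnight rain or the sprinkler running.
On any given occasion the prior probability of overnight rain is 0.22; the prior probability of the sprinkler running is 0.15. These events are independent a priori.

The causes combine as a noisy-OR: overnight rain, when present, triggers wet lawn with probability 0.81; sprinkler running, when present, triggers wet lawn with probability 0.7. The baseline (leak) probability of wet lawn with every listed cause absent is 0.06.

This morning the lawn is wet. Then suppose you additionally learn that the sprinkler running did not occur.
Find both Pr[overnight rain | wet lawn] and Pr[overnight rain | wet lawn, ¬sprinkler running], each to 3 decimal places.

Under noisy-OR, P(wet lawn | causes) = 1 − (1−0.06)·∏(1−qᵢ) over the active causes.
P(wet lawn) = 0.06*0.78*0.85 + 0.718*0.78*0.15 + 0.8214*0.22*0.85 + 0.94642*0.22*0.15 = 0.039780 + 0.084006 + 0.153602 + 0.031232 = 0.308620
Of this, 0.184834 comes from 0.153602 + 0.031232 (the overnight rain=true cases).
So P(overnight rain | wet lawn) = 0.184834/0.308620 ≈ 0.599.

With the extra evidence:
Numerator (weight on configurations with overnight rain): 0.8214×0.22 = 0.180708
Denominator P(wet lawn | ¬sprinkler running): 0.06×0.78 + 0.8214×0.22 = 0.227508
P(overnight rain | wet lawn, ¬sprinkler running) = 0.180708/0.227508 ≈ 0.794

Pr[overnight rain | wet lawn] ≈ 0.599; Pr[overnight rain | wet lawn, ¬sprinkler running] ≈ 0.794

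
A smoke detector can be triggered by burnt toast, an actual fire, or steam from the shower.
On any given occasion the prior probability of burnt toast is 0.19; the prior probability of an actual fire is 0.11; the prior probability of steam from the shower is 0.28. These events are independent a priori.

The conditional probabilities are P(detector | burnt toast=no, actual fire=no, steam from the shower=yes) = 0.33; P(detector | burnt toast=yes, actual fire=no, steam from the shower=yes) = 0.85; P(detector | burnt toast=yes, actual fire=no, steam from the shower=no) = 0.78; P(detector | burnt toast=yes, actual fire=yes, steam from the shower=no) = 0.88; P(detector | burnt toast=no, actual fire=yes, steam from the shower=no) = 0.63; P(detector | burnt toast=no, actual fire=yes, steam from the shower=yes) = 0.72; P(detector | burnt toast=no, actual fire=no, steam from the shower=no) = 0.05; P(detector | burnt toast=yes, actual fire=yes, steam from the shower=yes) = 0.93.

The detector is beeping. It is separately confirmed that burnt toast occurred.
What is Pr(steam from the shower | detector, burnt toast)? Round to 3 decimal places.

Numerator (weight on configurations with steam from the shower): 0.211820 + 0.028644 = 0.240464
Normalizer over all consistent configurations: 0.78×0.89×0.72 + 0.85×0.89×0.28 + 0.88×0.11×0.72 + 0.93×0.11×0.28 = 0.809984
Posterior = 0.240464 / 0.809984 ≈ 0.297

Pr(steam from the shower | detector, burnt toast) ≈ 0.297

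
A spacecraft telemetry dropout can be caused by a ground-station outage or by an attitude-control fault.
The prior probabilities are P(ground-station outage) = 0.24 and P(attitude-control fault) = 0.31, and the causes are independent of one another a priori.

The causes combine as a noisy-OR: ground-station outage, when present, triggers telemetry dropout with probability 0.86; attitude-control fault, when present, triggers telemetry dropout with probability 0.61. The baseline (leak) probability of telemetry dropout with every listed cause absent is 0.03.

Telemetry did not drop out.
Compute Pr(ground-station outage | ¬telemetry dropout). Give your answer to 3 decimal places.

Pr(ground-station outage | ¬telemetry dropout) ≈ 0.042

Under noisy-OR, P(telemetry dropout | causes) = 1 − (1−0.03)·∏(1−qᵢ) over the active causes.
P(¬telemetry dropout) = 0.97·0.76·0.69 + 0.3783·0.76·0.31 + 0.1358·0.24·0.69 + 0.052962·0.24·0.31 = 0.508668 + 0.089127 + 0.022488 + 0.003940 = 0.624223
Of this, 0.026428 comes from 0.022488 + 0.003940 (the ground-station outage=true cases).
So P(ground-station outage | ¬telemetry dropout) = 0.026428/0.624223 ≈ 0.042.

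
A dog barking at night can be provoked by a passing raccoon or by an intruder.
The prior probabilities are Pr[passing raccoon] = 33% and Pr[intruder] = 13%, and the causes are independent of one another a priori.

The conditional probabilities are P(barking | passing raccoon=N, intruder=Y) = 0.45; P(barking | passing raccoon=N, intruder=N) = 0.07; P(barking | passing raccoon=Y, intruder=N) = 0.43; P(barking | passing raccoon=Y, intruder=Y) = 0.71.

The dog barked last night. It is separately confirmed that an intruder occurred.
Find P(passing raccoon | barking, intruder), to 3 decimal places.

P(passing raccoon | barking, intruder) ≈ 0.437

Sum P(barking|·) weighted by the priors over both values of passing raccoon:
  P(barking | intruder) = 0.45×0.67 + 0.71×0.33
        = 0.301500 + 0.234300 = 0.535800
Configurations with passing raccoon contribute 0.234300, so
  P(passing raccoon | barking, intruder) = 0.234300 / 0.535800 ≈ 0.437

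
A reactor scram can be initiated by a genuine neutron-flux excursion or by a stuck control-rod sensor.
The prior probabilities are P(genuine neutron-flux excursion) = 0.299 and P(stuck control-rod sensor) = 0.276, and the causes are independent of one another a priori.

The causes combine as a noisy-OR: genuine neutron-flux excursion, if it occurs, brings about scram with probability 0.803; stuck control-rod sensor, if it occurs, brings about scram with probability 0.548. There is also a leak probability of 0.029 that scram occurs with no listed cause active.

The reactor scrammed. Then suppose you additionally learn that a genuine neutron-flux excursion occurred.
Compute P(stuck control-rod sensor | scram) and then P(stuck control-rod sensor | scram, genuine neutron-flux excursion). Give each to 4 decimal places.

Under noisy-OR, P(scram | causes) = 1 − (1−0.029)·∏(1−qᵢ) over the active causes.
Sum P(scram|·) weighted by the priors over the 4 (genuine neutron-flux excursion, stuck control-rod sensor) configurations:
  P(scram) = 0.029·0.701·0.724 + 0.561108·0.701·0.276 + 0.808713·0.299·0.724 + 0.913538·0.299·0.276
        = 0.014718 + 0.108561 + 0.175067 + 0.075389 = 0.373735
The terms with stuck control-rod sensor present sum to 0.183950, so
  P(stuck control-rod sensor | scram) = 0.183950 / 0.373735 ≈ 0.4922

With the extra evidence:
For the numerator, keep only stuck control-rod sensor=true terms: 0.913538*0.276 = 0.252136
The normalizing constant is 0.808713*0.724 + 0.913538*0.276 = 0.837644
Posterior = 0.252136 / 0.837644 ≈ 0.3010
— genuine neutron-flux excursion explains away the evidence for stuck control-rod sensor.

P(stuck control-rod sensor | scram) ≈ 0.4922; P(stuck control-rod sensor | scram, genuine neutron-flux excursion) ≈ 0.3010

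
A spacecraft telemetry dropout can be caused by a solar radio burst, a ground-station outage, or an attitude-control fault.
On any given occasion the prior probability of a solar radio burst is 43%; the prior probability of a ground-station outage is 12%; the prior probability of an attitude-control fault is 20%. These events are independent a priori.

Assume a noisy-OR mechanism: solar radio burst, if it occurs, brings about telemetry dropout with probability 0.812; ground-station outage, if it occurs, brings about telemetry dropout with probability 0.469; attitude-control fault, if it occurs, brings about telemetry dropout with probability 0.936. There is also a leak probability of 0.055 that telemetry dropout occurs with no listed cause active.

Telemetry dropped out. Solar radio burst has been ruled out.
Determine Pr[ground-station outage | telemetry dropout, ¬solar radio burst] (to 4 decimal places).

Under noisy-OR, P(telemetry dropout | causes) = 1 − (1−0.055)·∏(1−qᵢ) over the active causes.
P(telemetry dropout | ¬solar radio burst) = 0.055*0.88*0.8 + 0.93952*0.88*0.2 + 0.498205*0.12*0.8 + 0.967885*0.12*0.2 = 0.038720 + 0.165356 + 0.047828 + 0.023229 = 0.275133
Restricting to configurations with ground-station outage present: 0.047828 + 0.023229 = 0.071057.
Hence the posterior is 0.071057/0.275133 ≈ 0.2583.

Pr[ground-station outage | telemetry dropout, ¬solar radio burst] ≈ 0.2583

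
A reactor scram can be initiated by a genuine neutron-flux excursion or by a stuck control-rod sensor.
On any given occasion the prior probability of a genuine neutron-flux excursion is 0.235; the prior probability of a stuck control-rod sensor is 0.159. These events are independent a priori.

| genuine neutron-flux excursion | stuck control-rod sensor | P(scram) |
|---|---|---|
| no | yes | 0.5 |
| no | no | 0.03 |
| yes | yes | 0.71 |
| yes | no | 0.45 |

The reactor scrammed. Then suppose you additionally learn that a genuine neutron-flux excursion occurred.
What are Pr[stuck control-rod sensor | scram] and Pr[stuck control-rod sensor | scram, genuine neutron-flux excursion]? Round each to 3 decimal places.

Pr[stuck control-rod sensor | scram] ≈ 0.447; Pr[stuck control-rod sensor | scram, genuine neutron-flux excursion] ≈ 0.230

Numerator (weight on configurations with stuck control-rod sensor): 0.060818 + 0.026529 = 0.087347
Normalizer over all consistent configurations: 0.03*0.765*0.841 + 0.5*0.765*0.159 + 0.45*0.235*0.841 + 0.71*0.235*0.159 = 0.195584
P(stuck control-rod sensor | scram) = 0.087347/0.195584 ≈ 0.447

With the extra evidence:
By total probability over both values of stuck control-rod sensor:
  P(scram | genuine neutron-flux excursion) = 0.45×0.841 + 0.71×0.159
        = 0.378450 + 0.112890 = 0.491340
The terms with stuck control-rod sensor present sum to 0.112890, so
  P(stuck control-rod sensor | scram, genuine neutron-flux excursion) = 0.112890 / 0.491340 ≈ 0.230
This is intercausal reasoning (explaining away): once genuine neutron-flux excursion accounts for the scram, stuck control-rod sensor becomes less likely.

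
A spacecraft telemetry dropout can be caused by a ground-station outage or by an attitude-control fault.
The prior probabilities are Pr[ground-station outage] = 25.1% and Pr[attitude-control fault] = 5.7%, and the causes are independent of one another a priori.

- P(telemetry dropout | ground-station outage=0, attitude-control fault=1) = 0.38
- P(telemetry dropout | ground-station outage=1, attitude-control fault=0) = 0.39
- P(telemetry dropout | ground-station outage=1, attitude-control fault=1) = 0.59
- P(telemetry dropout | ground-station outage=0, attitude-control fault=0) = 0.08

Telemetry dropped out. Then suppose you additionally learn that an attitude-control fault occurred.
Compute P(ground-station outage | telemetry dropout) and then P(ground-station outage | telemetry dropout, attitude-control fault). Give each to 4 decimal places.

P(ground-station outage | telemetry dropout) ≈ 0.5808; P(ground-station outage | telemetry dropout, attitude-control fault) ≈ 0.3422

Enumerate the 4 (ground-station outage, attitude-control fault) configurations and weight by the priors:
  P(telemetry dropout) = 0.08×0.749×0.943 + 0.38×0.749×0.057 + 0.39×0.251×0.943 + 0.59×0.251×0.057
        = 0.056505 + 0.016223 + 0.092310 + 0.008441 = 0.173479
Configurations with ground-station outage contribute 0.100751, so
  P(ground-station outage | telemetry dropout) = 0.100751 / 0.173479 ≈ 0.5808

With the extra evidence:
P(telemetry dropout | attitude-control fault) = 0.38×0.749 + 0.59×0.251 = 0.284620 + 0.148090 = 0.432710
The ground-station outage-present share is 0.59×0.251 = 0.148090.
Hence the posterior is 0.148090/0.432710 ≈ 0.3422.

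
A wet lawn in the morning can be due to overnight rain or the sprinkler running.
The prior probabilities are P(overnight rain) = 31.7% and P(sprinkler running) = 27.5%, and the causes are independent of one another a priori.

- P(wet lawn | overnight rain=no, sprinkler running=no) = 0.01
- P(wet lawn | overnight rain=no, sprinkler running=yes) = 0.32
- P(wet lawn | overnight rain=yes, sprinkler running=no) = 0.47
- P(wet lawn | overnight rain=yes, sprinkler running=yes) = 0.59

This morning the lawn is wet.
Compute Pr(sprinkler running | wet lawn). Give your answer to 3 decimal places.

Pr(sprinkler running | wet lawn) ≈ 0.497

By total probability over the 4 (overnight rain, sprinkler running) configurations:
  P(wet lawn) = 0.01·0.683·0.725 + 0.32·0.683·0.275 + 0.47·0.317·0.725 + 0.59·0.317·0.275
        = 0.004952 + 0.060104 + 0.108018 + 0.051433 = 0.224507
The terms with sprinkler running present sum to 0.111537, so
  P(sprinkler running | wet lawn) = 0.111537 / 0.224507 ≈ 0.497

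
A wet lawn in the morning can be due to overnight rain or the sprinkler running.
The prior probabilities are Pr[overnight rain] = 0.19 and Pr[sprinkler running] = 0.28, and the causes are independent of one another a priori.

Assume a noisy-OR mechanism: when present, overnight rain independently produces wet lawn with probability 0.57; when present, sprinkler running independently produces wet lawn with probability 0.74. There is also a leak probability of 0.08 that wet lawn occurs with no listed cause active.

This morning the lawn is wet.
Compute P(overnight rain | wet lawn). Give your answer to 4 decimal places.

Under noisy-OR, P(wet lawn | causes) = 1 − (1−0.08)·∏(1−qᵢ) over the active causes.
By total probability over the 4 (overnight rain, sprinkler running) configurations:
  P(wet lawn) = 0.08*0.81*0.72 + 0.7608*0.81*0.28 + 0.6044*0.19*0.72 + 0.897144*0.19*0.28
        = 0.046656 + 0.172549 + 0.082682 + 0.047728 = 0.349615
The terms with overnight rain present sum to 0.130410, so
  P(overnight rain | wet lawn) = 0.130410 / 0.349615 ≈ 0.3730

P(overnight rain | wet lawn) ≈ 0.3730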